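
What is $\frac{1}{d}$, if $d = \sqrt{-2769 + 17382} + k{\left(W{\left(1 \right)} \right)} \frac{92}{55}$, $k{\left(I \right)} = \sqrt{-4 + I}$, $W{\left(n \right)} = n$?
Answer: $\frac{55}{55 \sqrt{14613} + 92 i \sqrt{3}} \approx 0.0082676 - 0.00019815 i$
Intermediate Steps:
$d = \sqrt{14613} + \frac{92 i \sqrt{3}}{55}$ ($d = \sqrt{-2769 + 17382} + \sqrt{-4 + 1} \cdot \frac{92}{55} = \sqrt{14613} + \sqrt{-3} \cdot 92 \cdot \frac{1}{55} = \sqrt{14613} + i \sqrt{3} \cdot \frac{92}{55} = \sqrt{14613} + \frac{92 i \sqrt{3}}{55} \approx 120.88 + 2.8972 i$)
$\frac{1}{d} = \frac{1}{\sqrt{14613} + \frac{92 i \sqrt{3}}{55}}$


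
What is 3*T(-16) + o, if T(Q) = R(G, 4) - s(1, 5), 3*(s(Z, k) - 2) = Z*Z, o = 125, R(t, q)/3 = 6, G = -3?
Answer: 172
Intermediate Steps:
R(t, q) = 18 (R(t, q) = 3*6 = 18)
s(Z, k) = 2 + Z²/3 (s(Z, k) = 2 + (Z*Z)/3 = 2 + Z²/3)
T(Q) = 47/3 (T(Q) = 18 - (2 + (⅓)*1²) = 18 - (2 + (⅓)*1) = 18 - (2 + ⅓) = 18 - 1*7/3 = 18 - 7/3 = 47/3)
3*T(-16) + o = 3*(47/3) + 125 = 47 + 125 = 172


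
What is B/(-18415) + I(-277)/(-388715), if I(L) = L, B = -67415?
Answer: 5242064536/1431637345 ≈ 3.6616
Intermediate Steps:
B/(-18415) + I(-277)/(-388715) = -67415/(-18415) - 277/(-388715) = -67415*(-1/18415) - 277*(-1/388715) = 13483/3683 + 277/388715 = 5242064536/1431637345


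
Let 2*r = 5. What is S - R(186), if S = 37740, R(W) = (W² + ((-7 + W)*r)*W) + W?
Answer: -80277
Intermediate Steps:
r = 5/2 (r = (½)*5 = 5/2 ≈ 2.5000)
R(W) = W + W² + W*(-35/2 + 5*W/2) (R(W) = (W² + ((-7 + W)*(5/2))*W) + W = (W² + (-35/2 + 5*W/2)*W) + W = (W² + W*(-35/2 + 5*W/2)) + W = W + W² + W*(-35/2 + 5*W/2))
S - R(186) = 37740 - 186*(-33 + 7*186)/2 = 37740 - 186*(-33 + 1302)/2 = 37740 - 186*1269/2 = 37740 - 1*118017 = 37740 - 118017 = -80277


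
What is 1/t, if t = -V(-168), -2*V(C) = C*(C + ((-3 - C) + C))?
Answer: 1/14364 ≈ 6.9618e-5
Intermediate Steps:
V(C) = -C*(-3 + C)/2 (V(C) = -C*(C + ((-3 - C) + C))/2 = -C*(C - 3)/2 = -C*(-3 + C)/2)
t = 14364 (t = -(-168)*(3 - 1*(-168))/2 = -(-168)*(3 + 168)/2 = -(-168)*171/2 = -1*(-14364) = 14364)
1/t = 1/14364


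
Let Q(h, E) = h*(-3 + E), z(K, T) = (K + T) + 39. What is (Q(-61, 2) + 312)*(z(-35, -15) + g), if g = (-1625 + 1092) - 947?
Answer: -556143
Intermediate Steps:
z(K, T) = 39 + K + T
g = -1480 (g = -533 - 947 = -1480)
(Q(-61, 2) + 312)*(z(-35, -15) + g) = (-61*(-3 + 2) + 312)*((39 - 35 - 15) - 1480) = (-61*(-1) + 312)*(-11 - 1480) = (61 + 312)*(-1491) = 373*(-1491) = -556143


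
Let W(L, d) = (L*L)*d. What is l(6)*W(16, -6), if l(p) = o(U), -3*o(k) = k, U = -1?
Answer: -512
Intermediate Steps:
o(k) = -k/3
W(L, d) = d*L² (W(L, d) = L²*d = d*L²)
l(p) = ⅓ (l(p) = -⅓*(-1) = ⅓)
l(6)*W(16, -6) = (-6*16²)/3 = (-6*256)/3 = (⅓)*(-1536) = -512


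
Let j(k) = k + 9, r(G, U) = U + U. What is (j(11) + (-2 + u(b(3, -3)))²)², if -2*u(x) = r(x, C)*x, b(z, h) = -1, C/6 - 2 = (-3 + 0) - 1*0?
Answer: 7056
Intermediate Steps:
C = -6 (C = 12 + 6*((-3 + 0) - 1*0) = 12 + 6*(-3 + 0) = 12 + 6*(-3) = 12 - 18 = -6)
r(G, U) = 2*U
u(x) = 6*x (u(x) = -2*(-6)*x/2 = -(-6)*x = 6*x)
j(k) = 9 + k
(j(11) + (-2 + u(b(3, -3)))²)² = ((9 + 11) + (-2 + 6*(-1))²)² = (20 + (-2 - 6)²)² = (20 + (-8)²)² = (20 + 64)² = 84² = 7056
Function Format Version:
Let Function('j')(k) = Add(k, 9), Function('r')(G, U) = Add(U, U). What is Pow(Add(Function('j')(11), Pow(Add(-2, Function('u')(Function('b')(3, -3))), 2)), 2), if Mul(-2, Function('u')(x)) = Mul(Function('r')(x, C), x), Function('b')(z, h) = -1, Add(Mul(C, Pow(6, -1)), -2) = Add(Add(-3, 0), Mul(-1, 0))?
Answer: 7056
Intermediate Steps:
C = -6 (C = Add(12, Mul(6, Add(Add(-3, 0), Mul(-1, 0)))) = Add(12, Mul(6, Add(-3, 0))) = Add(12, Mul(6, -3)) = Add(12, -18) = -6)
Function('r')(G, U) = Mul(2, U)
Function('u')(x) = Mul(6, x) (Function('u')(x) = Mul(Rational(-1, 2), Mul(Mul(2, -6), x)) = Mul(Rational(-1, 2), Mul(-12, x)) = Mul(6, x))
Function('j')(k) = Add(9, k)
Pow(Add(Function('j')(11), Pow(Add(-2, Function('u')(Function('b')(3, -3))), 2)), 2) = Pow(Add(Add(9, 11), Pow(Add(-2, Mul(6, -1)), 2)), 2) = Pow(Add(20, Pow(Add(-2, -6), 2)), 2) = Pow(Add(20, Pow(-8, 2)), 2) = Pow(Add(20, 64), 2) = Pow(84, 2) = 7056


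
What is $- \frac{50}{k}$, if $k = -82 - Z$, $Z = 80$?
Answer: $\frac{25}{81} \approx 0.30864$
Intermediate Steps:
$k = -162$ ($k = -82 - 80 = -162$)
$- \frac{50}{k} = - \frac{50}{-162} = \left(-50\right) \left(- \frac{1}{162}\right) = \frac{25}{81}$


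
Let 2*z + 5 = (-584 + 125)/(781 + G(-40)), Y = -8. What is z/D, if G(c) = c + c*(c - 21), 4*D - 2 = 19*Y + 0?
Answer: 16364/238575 ≈ 0.068591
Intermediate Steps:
D = -75/2 (D = 1/2 + (19*(-8) + 0)/4 = 1/2 + (-152 + 0)/4 = 1/2 + (1/4)*(-152) = 1/2 - 38 = -75/2 ≈ -37.500)
G(c) = c + c*(-21 + c)
z = -8182/3181 (z = -5/2 + ((-584 + 125)/(781 - 40*(-20 - 40)))/2 = -5/2 + (-459/(781 - 40*(-60)))/2 = -5/2 + (-459/(781 + 2400))/2 = -5/2 + (-459/3181)/2 = -5/2 + (-459*1/3181)/2 = -5/2 + (1/2)*(-459/3181) = -5/2 - 459/6362 = -8182/3181 ≈ -2.5721)
z/D = -8182/(3181*(-75/2)) = -8182/3181*(-2/75) = 16364/238575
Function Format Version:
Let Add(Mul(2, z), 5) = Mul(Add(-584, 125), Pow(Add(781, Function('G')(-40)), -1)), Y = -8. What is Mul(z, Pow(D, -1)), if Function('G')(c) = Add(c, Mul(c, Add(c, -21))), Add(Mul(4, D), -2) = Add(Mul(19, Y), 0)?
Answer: Rational(16364, 238575) ≈ 0.068591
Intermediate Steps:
D = Rational(-75, 2) (D = Add(Rational(1, 2), Mul(Rational(1, 4), Add(Mul(19, -8), 0))) = Add(Rational(1, 2), Mul(Rational(1, 4), Add(-152, 0))) = Add(Rational(1, 2), Mul(Rational(1, 4), -152)) = Add(Rational(1, 2), -38) = Rational(-75, 2) ≈ -37.500)
Function('G')(c) = Add(c, Mul(c, Add(-21, c)))
z = Rational(-8182, 3181) (z = Add(Rational(-5, 2), Mul(Rational(1, 2), Mul(Add(-584, 125), Pow(Add(781, Mul(-40, Add(-20, -40))), -1)))) = Add(Rational(-5, 2), Mul(Rational(1, 2), Mul(-459, Pow(Add(781, Mul(-40, -60)), -1)))) = Add(Rational(-5, 2), Mul(Rational(1, 2), Mul(-459, Pow(Add(781, 2400), -1)))) = Add(Rational(-5, 2), Mul(Rational(1, 2), Mul(-459, Pow(3181, -1)))) = Add(Rational(-5, 2), Mul(Rational(1, 2), Mul(-459, Rational(1, 3181)))) = Add(Rational(-5, 2), Mul(Rational(1, 2), Rational(-459, 3181))) = Add(Rational(-5, 2), Rational(-459, 6362)) = Rational(-8182, 3181) ≈ -2.5721)
Mul(z, Pow(D, -1)) = Mul(Rational(-8182, 3181), Pow(Rational(-75, 2), -1)) = Mul(Rational(-8182, 3181), Rational(-2, 75)) = Rational(16364, 238575)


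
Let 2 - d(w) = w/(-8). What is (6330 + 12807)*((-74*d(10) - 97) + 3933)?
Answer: 137614167/2 ≈ 6.8807e+7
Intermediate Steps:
d(w) = 2 + w/8 (d(w) = 2 - w/(-8) = 2 - w*(-1)/8 = 2 - (-1)*w/8 = 2 + w/8)
(6330 + 12807)*((-74*d(10) - 97) + 3933) = (6330 + 12807)*((-74*(2 + (⅛)*10) - 97) + 3933) = 19137*((-74*(2 + 5/4) - 97) + 3933) = 19137*((-74*13/4 - 97) + 3933) = 19137*((-481/2 - 97) + 3933) = 19137*(-675/2 + 3933) = 19137*(7191/2) = 137614167/2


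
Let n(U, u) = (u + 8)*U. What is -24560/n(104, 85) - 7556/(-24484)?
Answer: -16507669/7400289 ≈ -2.2307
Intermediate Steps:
n(U, u) = U*(8 + u) (n(U, u) = (8 + u)*U = U*(8 + u))
-24560/n(104, 85) - 7556/(-24484) = -24560*1/(104*(8 + 85)) - 7556/(-24484) = -24560/(104*93) - 7556*(-1/24484) = -24560/9672 + 1889/6121 = -24560*1/9672 + 1889/6121 = -3070/1209 + 1889/6121 = -16507669/7400289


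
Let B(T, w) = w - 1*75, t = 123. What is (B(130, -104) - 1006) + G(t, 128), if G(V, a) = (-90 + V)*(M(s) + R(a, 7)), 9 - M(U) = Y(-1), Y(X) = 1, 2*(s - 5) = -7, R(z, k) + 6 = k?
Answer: -888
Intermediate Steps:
R(z, k) = -6 + k
s = 3/2 (s = 5 + (½)*(-7) = 5 - 7/2 = 3/2 ≈ 1.5000)
M(U) = 8 (M(U) = 9 - 1*1 = 9 - 1 = 8)
G(V, a) = -810 + 9*V (G(V, a) = (-90 + V)*(8 + (-6 + 7)) = (-90 + V)*(8 + 1) = (-90 + V)*9 = -810 + 9*V)
B(T, w) = -75 + w (B(T, w) = w - 75 = -75 + w)
(B(130, -104) - 1006) + G(t, 128) = ((-75 - 104) - 1006) + (-810 + 9*123) = (-179 - 1006) + (-810 + 1107) = -1185 + 297 = -888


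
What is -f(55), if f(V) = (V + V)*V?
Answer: -6050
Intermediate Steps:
f(V) = 2*V² (f(V) = (2*V)*V = 2*V²)
-f(55) = -2*55² = -2*3025 = -1*6050 = -6050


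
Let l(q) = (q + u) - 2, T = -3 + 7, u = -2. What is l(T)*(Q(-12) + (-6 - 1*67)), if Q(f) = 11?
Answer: 0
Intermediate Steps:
T = 4
l(q) = -4 + q (l(q) = (q - 2) - 2 = (-2 + q) - 2 = -4 + q)
l(T)*(Q(-12) + (-6 - 1*67)) = (-4 + 4)*(11 + (-6 - 1*67)) = 0*(11 + (-6 - 67)) = 0*(11 - 73) = 0*(-62) = 0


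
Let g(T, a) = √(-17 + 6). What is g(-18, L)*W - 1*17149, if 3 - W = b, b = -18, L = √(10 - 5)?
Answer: -17149 + 21*I*√11 ≈ -17149.0 + 69.649*I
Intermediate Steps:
L = √5 ≈ 2.2361
g(T, a) = I*√11 (g(T, a) = √(-11) = I*√11)
W = 21 (W = 3 - 1*(-18) = 3 + 18 = 21)
g(-18, L)*W - 1*17149 = (I*√11)*21 - 1*17149 = 21*I*√11 - 17149 = -17149 + 21*I*√11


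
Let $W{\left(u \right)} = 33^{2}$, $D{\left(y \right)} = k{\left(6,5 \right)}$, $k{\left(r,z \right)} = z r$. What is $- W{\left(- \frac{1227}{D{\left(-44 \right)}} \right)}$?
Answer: $-1089$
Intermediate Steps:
$k{\left(r,z \right)} = r z$
$D{\left(y \right)} = 30$ ($D{\left(y \right)} = 6 \cdot 5 = 30$)
$W{\left(u \right)} = 1089$
$- W{\left(- \frac{1227}{D{\left(-44 \right)}} \right)} = \left(-1\right) 1089 = -1089$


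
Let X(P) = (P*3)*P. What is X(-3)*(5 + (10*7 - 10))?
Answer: 1755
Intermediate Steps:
X(P) = 3*P² (X(P) = (3*P)*P = 3*P²)
X(-3)*(5 + (10*7 - 10)) = (3*(-3)²)*(5 + (10*7 - 10)) = (3*9)*(5 + (70 - 10)) = 27*(5 + 60) = 27*65 = 1755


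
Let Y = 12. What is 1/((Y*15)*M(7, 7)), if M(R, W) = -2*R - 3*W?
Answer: -1/6300 ≈ -0.00015873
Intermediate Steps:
M(R, W) = -3*W - 2*R
1/((Y*15)*M(7, 7)) = 1/((12*15)*(-3*7 - 2*7)) = 1/(180*(-21 - 14)) = 1/(180*(-35)) = 1/(-6300) = -1/6300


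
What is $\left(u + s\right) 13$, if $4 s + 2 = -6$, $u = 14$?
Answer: $156$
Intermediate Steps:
$s = -2$ ($s = - \frac{1}{2} + \frac{1}{4} \left(-6\right) = - \frac{1}{2} - \frac{3}{2} = -2$)
$\left(u + s\right) 13 = \left(14 - 2\right) 13 = 12 \cdot 13 = 156$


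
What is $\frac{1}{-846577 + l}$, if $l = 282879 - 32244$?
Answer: $- \frac{1}{595942} \approx -1.678 \cdot 10^{-6}$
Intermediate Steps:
$l = 250635$
$\frac{1}{-846577 + l} = \frac{1}{-846577 + 250635} = \frac{1}{-595942} = - \frac{1}{595942}$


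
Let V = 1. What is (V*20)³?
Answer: 8000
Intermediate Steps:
(V*20)³ = (1*20)³ = 20³ = 8000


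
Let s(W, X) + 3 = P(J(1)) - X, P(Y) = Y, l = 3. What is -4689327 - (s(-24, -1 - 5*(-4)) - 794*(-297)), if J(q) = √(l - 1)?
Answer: -4925123 - √2 ≈ -4.9251e+6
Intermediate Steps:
J(q) = √2 (J(q) = √(3 - 1) = √2)
s(W, X) = -3 + √2 - X (s(W, X) = -3 + (√2 - X) = -3 + √2 - X)
-4689327 - (s(-24, -1 - 5*(-4)) - 794*(-297)) = -4689327 - ((-3 + √2 - (-1 - 5*(-4))) - 794*(-297)) = -4689327 - ((-3 + √2 - (-1 + 20)) + 235818) = -4689327 - ((-3 + √2 - 1*19) + 235818) = -4689327 - ((-3 + √2 - 19) + 235818) = -4689327 - ((-22 + √2) + 235818) = -4689327 - (235796 + √2) = -4689327 + (-235796 - √2) = -4925123 - √2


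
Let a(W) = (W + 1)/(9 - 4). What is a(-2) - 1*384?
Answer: -1921/5 ≈ -384.20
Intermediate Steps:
a(W) = ⅕ + W/5 (a(W) = (1 + W)/5 = (1 + W)*(⅕) = ⅕ + W/5)
a(-2) - 1*384 = (⅕ + (⅕)*(-2)) - 1*384 = (⅕ - ⅖) - 384 = -⅕ - 384 = -1921/5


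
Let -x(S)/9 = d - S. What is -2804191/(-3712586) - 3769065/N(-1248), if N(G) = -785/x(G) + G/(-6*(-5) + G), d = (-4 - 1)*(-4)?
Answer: -32416629367859152499/9404169679886 ≈ -3.4470e+6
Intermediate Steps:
d = 20 (d = -5*(-4) = 20)
x(S) = -180 + 9*S (x(S) = -9*(20 - S) = -180 + 9*S)
N(G) = -785/(-180 + 9*G) + G/(30 + G) (N(G) = -785/(-180 + 9*G) + G/(-6*(-5) + G) = -785/(-180 + 9*G) + G/(30 + G))
-2804191/(-3712586) - 3769065/N(-1248) = -2804191/(-3712586) - 3769065*9*(-20 - 1248)*(30 - 1248)/(-23550 - 785*(-1248) + 9*(-1248)*(-20 - 1248)) = -2804191*(-1/3712586) - 3769065*13899816/(-23550 + 979680 + 9*(-1248)*(-1268)) = 2804191/3712586 - 3769065*13899816/(-23550 + 979680 + 14242176) = 2804191/3712586 - 3769065/((⅑)*(-1/1268)*(-1/1218)*15198306) = 2804191/3712586 - 3769065/2533051/2316636 = 2804191/3712586 - 3769065*2316636/2533051 = 2804191/3712586 - 8731551665340/2533051 = -32416629367859152499/9404169679886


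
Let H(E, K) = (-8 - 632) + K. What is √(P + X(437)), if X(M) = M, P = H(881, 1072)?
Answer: √869 ≈ 29.479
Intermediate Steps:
H(E, K) = -640 + K
P = 432 (P = -640 + 1072 = 432)
√(P + X(437)) = √(432 + 437) = √869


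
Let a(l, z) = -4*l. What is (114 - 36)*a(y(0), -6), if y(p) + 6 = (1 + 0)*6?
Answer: 0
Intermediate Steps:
y(p) = 0 (y(p) = -6 + (1 + 0)*6 = -6 + 1*6 = -6 + 6 = 0)
(114 - 36)*a(y(0), -6) = (114 - 36)*(-4*0) = 78*0 = 0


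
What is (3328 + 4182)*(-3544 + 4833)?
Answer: 9680390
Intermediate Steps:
(3328 + 4182)*(-3544 + 4833) = 7510*1289 = 9680390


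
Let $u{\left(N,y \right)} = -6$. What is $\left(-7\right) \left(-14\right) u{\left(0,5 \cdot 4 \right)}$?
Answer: $-588$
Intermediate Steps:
$\left(-7\right) \left(-14\right) u{\left(0,5 \cdot 4 \right)} = \left(-7\right) \left(-14\right) \left(-6\right) = 98 \left(-6\right) = -588$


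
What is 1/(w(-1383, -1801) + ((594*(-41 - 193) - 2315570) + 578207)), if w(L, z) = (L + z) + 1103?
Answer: -1/1878440 ≈ -5.3236e-7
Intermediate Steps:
w(L, z) = 1103 + L + z
1/(w(-1383, -1801) + ((594*(-41 - 193) - 2315570) + 578207)) = 1/((1103 - 1383 - 1801) + ((594*(-41 - 193) - 2315570) + 578207)) = 1/(-2081 + ((594*(-234) - 2315570) + 578207)) = 1/(-2081 + ((-138996 - 2315570) + 578207)) = 1/(-2081 + (-2454566 + 578207)) = 1/(-2081 - 1876359) = 1/(-1878440) = -1/1878440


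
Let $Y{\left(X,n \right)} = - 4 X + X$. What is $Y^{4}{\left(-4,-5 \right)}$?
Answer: $20736$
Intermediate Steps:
$Y{\left(X,n \right)} = - 3 X$
$Y^{4}{\left(-4,-5 \right)} = \left(\left(-3\right) \left(-4\right)\right)^{4} = 12^{4} = 20736$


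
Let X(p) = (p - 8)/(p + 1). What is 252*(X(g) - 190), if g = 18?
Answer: -907200/19 ≈ -47747.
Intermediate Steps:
X(p) = (-8 + p)/(1 + p)
252*(X(g) - 190) = 252*((-8 + 18)/(1 + 18) - 190) = 252*(10/19 - 190) = 252*(-3600/19) = -907200/19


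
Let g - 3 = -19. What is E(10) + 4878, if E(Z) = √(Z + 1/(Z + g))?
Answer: 4878 + √354/6 ≈ 4881.1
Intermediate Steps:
g = -16 (g = 3 - 19 = -16)
E(Z) = √(Z + 1/(-16 + Z)) (E(Z) = √(Z + 1/(Z - 16)) = √(Z + 1/(-16 + Z)))
E(10) + 4878 = √((1 + 10*(-16 + 10))/(-16 + 10)) + 4878 = √((1 + 10*(-6))/(-6)) + 4878 = √(-(1 - 60)/6) + 4878 = √(-⅙*(-59)) + 4878 = √(59/6) + 4878 = √354/6 + 4878 = 4878 + √354/6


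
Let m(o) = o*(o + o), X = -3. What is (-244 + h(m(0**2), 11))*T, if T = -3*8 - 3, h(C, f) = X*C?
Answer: 6588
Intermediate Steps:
m(o) = 2*o**2 (m(o) = o*(2*o) = 2*o**2)
h(C, f) = -3*C
T = -27 (T = -24 - 3 = -27)
(-244 + h(m(0**2), 11))*T = (-244 - 6*(0**2)**2)*(-27) = (-244 - 6*0**2)*(-27) = (-244 - 6*0)*(-27) = (-244 - 3*0)*(-27) = (-244 + 0)*(-27) = -244*(-27) = 6588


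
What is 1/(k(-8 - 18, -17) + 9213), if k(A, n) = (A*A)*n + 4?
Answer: -1/2275 ≈ -0.00043956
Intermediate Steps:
k(A, n) = 4 + n*A**2 (k(A, n) = A**2*n + 4 = n*A**2 + 4 = 4 + n*A**2)
1/(k(-8 - 18, -17) + 9213) = 1/((4 - 17*(-8 - 18)**2) + 9213) = 1/((4 - 17*(-26)**2) + 9213) = 1/((4 - 17*676) + 9213) = 1/((4 - 11492) + 9213) = 1/(-11488 + 9213) = 1/(-2275) = -1/2275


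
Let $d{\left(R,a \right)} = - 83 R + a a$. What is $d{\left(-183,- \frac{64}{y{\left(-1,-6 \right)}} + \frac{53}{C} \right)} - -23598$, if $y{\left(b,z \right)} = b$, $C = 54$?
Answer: $\frac{125415973}{2916} \approx 43010.0$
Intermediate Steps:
$d{\left(R,a \right)} = a^{2} - 83 R$ ($d{\left(R,a \right)} = - 83 R + a^{2} = a^{2} - 83 R$)
$d{\left(-183,- \frac{64}{y{\left(-1,-6 \right)}} + \frac{53}{C} \right)} - -23598 = \left(\left(- \frac{64}{-1} + \frac{53}{54}\right)^{2} - -15189\right) - -23598 = \left(\left(\left(-64\right) \left(-1\right) + 53 \cdot \frac{1}{54}\right)^{2} + 15189\right) + 23598 = \left(\left(64 + \frac{53}{54}\right)^{2} + 15189\right) + 23598 = \left(\left(\frac{3509}{54}\right)^{2} + 15189\right) + 23598 = \left(\frac{12313081}{2916} + 15189\right) + 23598 = \frac{56604205}{2916} + 23598 = \frac{125415973}{2916}$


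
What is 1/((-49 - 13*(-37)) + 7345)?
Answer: 1/7777 ≈ 0.00012858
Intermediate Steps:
1/((-49 - 13*(-37)) + 7345) = 1/((-49 + 481) + 7345) = 1/(432 + 7345) = 1/7777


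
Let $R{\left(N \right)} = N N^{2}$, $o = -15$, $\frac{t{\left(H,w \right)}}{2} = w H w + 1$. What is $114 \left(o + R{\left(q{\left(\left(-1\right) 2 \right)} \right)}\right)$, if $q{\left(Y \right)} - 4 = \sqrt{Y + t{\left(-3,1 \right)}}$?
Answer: $-2622 + 4788 i \sqrt{6} \approx -2622.0 + 11728.0 i$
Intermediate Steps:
$t{\left(H,w \right)} = 2 + 2 H w^{2}$ ($t{\left(H,w \right)} = 2 \left(w H w + 1\right) = 2 \left(H w w + 1\right) = 2 \left(H w^{2} + 1\right) = 2 \left(1 + H w^{2}\right) = 2 + 2 H w^{2}$)
$q{\left(Y \right)} = 4 + \sqrt{-4 + Y}$ ($q{\left(Y \right)} = 4 + \sqrt{Y + \left(2 + 2 \left(-3\right) 1^{2}\right)} = 4 + \sqrt{Y + \left(2 + 2 \left(-3\right) 1\right)} = 4 + \sqrt{Y + \left(2 - 6\right)} = 4 + \sqrt{Y - 4} = 4 + \sqrt{-4 + Y}$)
$R{\left(N \right)} = N^{3}$
$114 \left(o + R{\left(q{\left(\left(-1\right) 2 \right)} \right)}\right) = 114 \left(-15 + \left(4 + \sqrt{-4 - 2}\right)^{3}\right) = 114 \left(-15 + \left(4 + \sqrt{-6}\right)^{3}\right) = 114 \left(-15 + \left(4 + i \sqrt{6}\right)^{3}\right) = -1710 + 114 \left(4 + i \sqrt{6}\right)^{3}$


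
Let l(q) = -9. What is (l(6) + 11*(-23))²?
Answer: 68644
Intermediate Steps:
(l(6) + 11*(-23))² = (-9 + 11*(-23))² = (-9 - 253)² = (-262)² = 68644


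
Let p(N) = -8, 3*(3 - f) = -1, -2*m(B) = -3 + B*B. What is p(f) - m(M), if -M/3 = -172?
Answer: 266237/2 ≈ 1.3312e+5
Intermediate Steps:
M = 516 (M = -3*(-172) = 516)
m(B) = 3/2 - B²/2 (m(B) = -(-3 + B*B)/2 = -(-3 + B²)/2 = 3/2 - B²/2)
f = 10/3 (f = 3 - ⅓*(-1) = 3 + ⅓ = 10/3 ≈ 3.3333)
p(f) - m(M) = -8 - (3/2 - ½*516²) = -8 - (3/2 - ½*266256) = -8 - (3/2 - 133128) = -8 - 1*(-266253/2) = -8 + 266253/2 = 266237/2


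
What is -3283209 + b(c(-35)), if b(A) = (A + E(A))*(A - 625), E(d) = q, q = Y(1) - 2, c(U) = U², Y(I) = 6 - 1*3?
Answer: -2547609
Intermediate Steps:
Y(I) = 3 (Y(I) = 6 - 3 = 3)
q = 1 (q = 3 - 2 = 1)
E(d) = 1
b(A) = (1 + A)*(-625 + A) (b(A) = (A + 1)*(A - 625) = (1 + A)*(-625 + A))
-3283209 + b(c(-35)) = -3283209 + (-625 + ((-35)²)² - 624*(-35)²) = -3283209 + (-625 + 1225² - 624*1225) = -3283209 + (-625 + 1500625 - 764400) = -3283209 + 735600 = -2547609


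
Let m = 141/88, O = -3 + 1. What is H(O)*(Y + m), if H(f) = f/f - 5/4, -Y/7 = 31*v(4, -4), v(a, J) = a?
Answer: 76243/352 ≈ 216.60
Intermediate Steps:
O = -2
Y = -868 (Y = -217*4 = -7*124 = -868)
m = 141/88 (m = 141*(1/88) = 141/88 ≈ 1.6023)
H(f) = -¼ (H(f) = 1 - 5*¼ = 1 - 5/4 = -¼)
H(O)*(Y + m) = -(-868 + 141/88)/4 = -¼*(-76243/88) = 76243/352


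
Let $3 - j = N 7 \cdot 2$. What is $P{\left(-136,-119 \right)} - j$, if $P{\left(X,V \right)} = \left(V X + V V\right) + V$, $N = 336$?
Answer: $34927$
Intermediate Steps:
$P{\left(X,V \right)} = V + V^{2} + V X$ ($P{\left(X,V \right)} = \left(V X + V^{2}\right) + V = \left(V^{2} + V X\right) + V = V + V^{2} + V X$)
$j = -4701$ ($j = 3 - 336 \cdot 7 \cdot 2 = 3 - 336 \cdot 14 = 3 - 4704 = -4701$)
$P{\left(-136,-119 \right)} - j = - 119 \left(1 - 119 - 136\right) - -4701 = \left(-119\right) \left(-254\right) + 4701 = 30226 + 4701 = 34927$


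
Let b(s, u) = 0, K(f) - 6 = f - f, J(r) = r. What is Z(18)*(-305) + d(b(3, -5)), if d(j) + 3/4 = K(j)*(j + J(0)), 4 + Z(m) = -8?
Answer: 14637/4 ≈ 3659.3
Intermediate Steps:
Z(m) = -12 (Z(m) = -4 - 8 = -12)
K(f) = 6 (K(f) = 6 + (f - f) = 6 + 0 = 6)
d(j) = -¾ + 6*j (d(j) = -¾ + 6*(j + 0) = -¾ + 6*j)
Z(18)*(-305) + d(b(3, -5)) = -12*(-305) + (-¾ + 6*0) = 3660 + (-¾ + 0) = 3660 - ¾ = 14637/4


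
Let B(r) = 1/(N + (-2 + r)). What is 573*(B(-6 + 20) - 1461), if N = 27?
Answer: -10882798/13 ≈ -8.3714e+5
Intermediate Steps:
B(r) = 1/(25 + r) (B(r) = 1/(27 + (-2 + r)) = 1/(25 + r))
573*(B(-6 + 20) - 1461) = 573*(1/(25 + (-6 + 20)) - 1461) = 573*(1/(25 + 14) - 1461) = 573*(1/39 - 1461) = 573*(-56978/39) = -10882798/13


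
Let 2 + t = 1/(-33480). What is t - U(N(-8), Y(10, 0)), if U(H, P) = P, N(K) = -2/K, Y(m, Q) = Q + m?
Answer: -401761/33480 ≈ -12.000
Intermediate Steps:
t = -66961/33480 (t = -2 + 1/(-33480) = -2 - 1/33480 = -66961/33480 ≈ -2.0000)
t - U(N(-8), Y(10, 0)) = -66961/33480 - (0 + 10) = -66961/33480 - 1*10 = -66961/33480 - 10 = -401761/33480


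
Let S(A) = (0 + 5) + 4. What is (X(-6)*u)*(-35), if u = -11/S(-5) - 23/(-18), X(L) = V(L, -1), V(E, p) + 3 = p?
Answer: 70/9 ≈ 7.7778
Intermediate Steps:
S(A) = 9 (S(A) = 5 + 4 = 9)
V(E, p) = -3 + p
X(L) = -4 (X(L) = -3 - 1 = -4)
u = 1/18 (u = -11/9 - 23/(-18) = -11*⅑ - 23*(-1/18) = -11/9 + 23/18 = 1/18 ≈ 0.055556)
(X(-6)*u)*(-35) = -4*1/18*(-35) = -2/9*(-35) = 70/9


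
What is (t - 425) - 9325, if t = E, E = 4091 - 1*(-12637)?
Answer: 6978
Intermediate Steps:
E = 16728 (E = 4091 + 12637 = 16728)
t = 16728
(t - 425) - 9325 = (16728 - 425) - 9325 = 16303 - 9325 = 6978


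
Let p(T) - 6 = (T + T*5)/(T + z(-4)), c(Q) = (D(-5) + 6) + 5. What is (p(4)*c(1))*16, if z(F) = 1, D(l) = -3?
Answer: 6912/5 ≈ 1382.4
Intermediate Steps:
c(Q) = 8 (c(Q) = (-3 + 6) + 5 = 3 + 5 = 8)
p(T) = 6 + 6*T/(1 + T) (p(T) = 6 + (T + T*5)/(T + 1) = 6 + (T + 5*T)/(1 + T) = 6 + (6*T)/(1 + T) = 6 + 6*T/(1 + T))
(p(4)*c(1))*16 = ((6*(1 + 2*4)/(1 + 4))*8)*16 = ((6*(1 + 8)/5)*8)*16 = ((6*(⅕)*9)*8)*16 = ((54/5)*8)*16 = (432/5)*16 = 6912/5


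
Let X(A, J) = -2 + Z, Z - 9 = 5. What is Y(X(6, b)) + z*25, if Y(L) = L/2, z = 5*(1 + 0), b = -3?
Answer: 131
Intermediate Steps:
Z = 14 (Z = 9 + 5 = 14)
X(A, J) = 12 (X(A, J) = -2 + 14 = 12)
z = 5 (z = 5*1 = 5)
Y(L) = L/2 (Y(L) = L*(1/2) = L/2)
Y(X(6, b)) + z*25 = (1/2)*12 + 5*25 = 6 + 125 = 131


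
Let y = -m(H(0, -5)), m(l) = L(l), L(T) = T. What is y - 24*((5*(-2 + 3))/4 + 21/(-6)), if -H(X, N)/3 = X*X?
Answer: 54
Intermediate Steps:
H(X, N) = -3*X² (H(X, N) = -3*X*X = -3*X²)
m(l) = l
y = 0 (y = -(-3)*0² = -(-3)*0 = -1*0 = 0)
y - 24*((5*(-2 + 3))/4 + 21/(-6)) = 0 - 24*((5*(-2 + 3))/4 + 21/(-6)) = 0 - 24*((5*1)*(¼) + 21*(-⅙)) = 0 - 24*(5*(¼) - 7/2) = 0 - 24*(5/4 - 7/2) = 0 - 24*(-9/4) = 0 + 54 = 54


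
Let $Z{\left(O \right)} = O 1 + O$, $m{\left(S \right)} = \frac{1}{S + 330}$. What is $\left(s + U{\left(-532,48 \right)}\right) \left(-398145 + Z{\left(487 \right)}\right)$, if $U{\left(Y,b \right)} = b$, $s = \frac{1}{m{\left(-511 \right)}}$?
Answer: $52823743$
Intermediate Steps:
$m{\left(S \right)} = \frac{1}{330 + S}$
$s = -181$ ($s = \frac{1}{\frac{1}{330 - 511}} = \frac{1}{\frac{1}{-181}} = \frac{1}{- \frac{1}{181}} = -181$)
$Z{\left(O \right)} = 2 O$ ($Z{\left(O \right)} = O + O = 2 O$)
$\left(s + U{\left(-532,48 \right)}\right) \left(-398145 + Z{\left(487 \right)}\right) = \left(-181 + 48\right) \left(-398145 + 2 \cdot 487\right) = - 133 \left(-398145 + 974\right) = \left(-133\right) \left(-397171\right) = 52823743$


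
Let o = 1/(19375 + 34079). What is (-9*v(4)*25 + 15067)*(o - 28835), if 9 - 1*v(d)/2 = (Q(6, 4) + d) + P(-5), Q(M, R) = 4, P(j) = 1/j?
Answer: -22391134634903/53454 ≈ -4.1889e+8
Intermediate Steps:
v(d) = 52/5 - 2*d (v(d) = 18 - 2*((4 + d) + 1/(-5)) = 18 - 2*((4 + d) - ⅕) = 18 - 2*(19/5 + d) = 18 + (-38/5 - 2*d) = 52/5 - 2*d)
o = 1/53454 ≈ 1.8708e-5
(-9*v(4)*25 + 15067)*(o - 28835) = (-9*(52/5 - 2*4)*25 + 15067)*(1/53454 - 28835) = (-9*(52/5 - 8)*25 + 15067)*(-1541346089/53454) = (-9*12/5*25 + 15067)*(-1541346089/53454) = (-108/5*25 + 15067)*(-1541346089/53454) = (-540 + 15067)*(-1541346089/53454) = 14527*(-1541346089/53454) = -22391134634903/53454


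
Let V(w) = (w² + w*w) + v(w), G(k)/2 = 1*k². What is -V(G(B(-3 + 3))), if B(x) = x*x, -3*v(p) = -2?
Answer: -⅔ ≈ -0.66667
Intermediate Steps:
v(p) = ⅔ (v(p) = -⅓*(-2) = ⅔)
B(x) = x²
G(k) = 2*k² (G(k) = 2*(1*k²) = 2*k²)
V(w) = ⅔ + 2*w² (V(w) = (w² + w*w) + ⅔ = (w² + w²) + ⅔ = 2*w² + ⅔ = ⅔ + 2*w²)
-V(G(B(-3 + 3))) = -(⅔ + 2*(2*((-3 + 3)²)²)²) = -(⅔ + 2*(2*(0²)²)²) = -(⅔ + 2*(2*0²)²) = -(⅔ + 2*(2*0)²) = -(⅔ + 2*0²) = -(⅔ + 2*0) = -(⅔ + 0) = -1*⅔ = -⅔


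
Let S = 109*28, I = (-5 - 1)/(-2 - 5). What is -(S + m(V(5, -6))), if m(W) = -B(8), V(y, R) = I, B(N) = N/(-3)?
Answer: -9164/3 ≈ -3054.7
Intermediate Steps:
B(N) = -N/3 (B(N) = N*(-⅓) = -N/3)
I = 6/7 (I = -6/(-7) = -6*(-⅐) = 6/7 ≈ 0.85714)
V(y, R) = 6/7
m(W) = 8/3 (m(W) = -(-1)*8/3 = -1*(-8/3) = 8/3)
S = 3052
-(S + m(V(5, -6))) = -(3052 + 8/3) = -1*9164/3 = -9164/3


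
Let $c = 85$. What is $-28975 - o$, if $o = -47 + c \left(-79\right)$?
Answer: $-22213$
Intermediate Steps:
$o = -6762$ ($o = -47 + 85 \left(-79\right) = -47 - 6715 = -6762$)
$-28975 - o = -28975 - -6762 = -28975 + 6762 = -22213$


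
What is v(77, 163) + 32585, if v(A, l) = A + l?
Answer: 32825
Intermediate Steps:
v(77, 163) + 32585 = (77 + 163) + 32585 = 240 + 32585 = 32825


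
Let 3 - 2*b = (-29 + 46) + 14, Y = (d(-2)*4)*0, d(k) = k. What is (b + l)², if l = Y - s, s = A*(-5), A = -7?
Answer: 2401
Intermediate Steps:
s = 35 (s = -7*(-5) = 35)
Y = 0 (Y = -2*4*0 = -8*0 = 0)
b = -14 (b = 3/2 - ((-29 + 46) + 14)/2 = 3/2 - (17 + 14)/2 = 3/2 - ½*31 = 3/2 - 31/2 = -14)
l = -35 (l = 0 - 1*35 = 0 - 35 = -35)
(b + l)² = (-14 - 35)² = (-49)² = 2401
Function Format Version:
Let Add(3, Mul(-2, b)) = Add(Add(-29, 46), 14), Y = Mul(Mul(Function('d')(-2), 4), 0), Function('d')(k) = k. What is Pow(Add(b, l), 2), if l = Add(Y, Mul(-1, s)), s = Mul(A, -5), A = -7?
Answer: 2401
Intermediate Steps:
s = 35 (s = Mul(-7, -5) = 35)
Y = 0 (Y = Mul(Mul(-2, 4), 0) = Mul(-8, 0) = 0)
b = -14 (b = Add(Rational(3, 2), Mul(Rational(-1, 2), Add(Add(-29, 46), 14))) = Add(Rational(3, 2), Mul(Rational(-1, 2), Add(17, 14))) = Add(Rational(3, 2), Mul(Rational(-1, 2), 31)) = Add(Rational(3, 2), Rational(-31, 2)) = -14)
l = -35 (l = Add(0, Mul(-1, 35)) = Add(0, -35) = -35)
Pow(Add(b, l), 2) = Pow(Add(-14, -35), 2) = Pow(-49, 2) = 2401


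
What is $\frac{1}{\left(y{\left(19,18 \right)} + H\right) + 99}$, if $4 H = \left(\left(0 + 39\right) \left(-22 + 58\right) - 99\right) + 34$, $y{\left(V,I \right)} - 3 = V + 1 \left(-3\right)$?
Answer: $\frac{4}{1811} \approx 0.0022087$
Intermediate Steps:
$y{\left(V,I \right)} = V$ ($y{\left(V,I \right)} = 3 + \left(V + 1 \left(-3\right)\right) = 3 + \left(V - 3\right) = 3 + \left(-3 + V\right) = V$)
$H = \frac{1339}{4}$ ($H = \frac{\left(\left(0 + 39\right) \left(-22 + 58\right) - 99\right) + 34}{4} = \frac{\left(39 \cdot 36 - 99\right) + 34}{4} = \frac{\left(1404 - 99\right) + 34}{4} = \frac{1305 + 34}{4} = \frac{1}{4} \cdot 1339 = \frac{1339}{4} \approx 334.75$)
$\frac{1}{\left(y{\left(19,18 \right)} + H\right) + 99} = \frac{1}{\left(19 + \frac{1339}{4}\right) + 99} = \frac{1}{\frac{1415}{4} + 99} = \frac{1}{\frac{1811}{4}} = \frac{4}{1811}$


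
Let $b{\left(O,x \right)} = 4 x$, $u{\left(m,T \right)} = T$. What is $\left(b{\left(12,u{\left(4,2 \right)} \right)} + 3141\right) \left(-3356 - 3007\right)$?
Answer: $-20037087$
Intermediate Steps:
$\left(b{\left(12,u{\left(4,2 \right)} \right)} + 3141\right) \left(-3356 - 3007\right) = \left(4 \cdot 2 + 3141\right) \left(-3356 - 3007\right) = \left(8 + 3141\right) \left(-6363\right) = 3149 \left(-6363\right) = -20037087$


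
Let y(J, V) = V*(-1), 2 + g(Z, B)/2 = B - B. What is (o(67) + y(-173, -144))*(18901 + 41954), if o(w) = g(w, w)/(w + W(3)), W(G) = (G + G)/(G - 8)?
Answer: 2881849380/329 ≈ 8.7594e+6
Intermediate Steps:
g(Z, B) = -4 (g(Z, B) = -4 + 2*(B - B) = -4 + 2*0 = -4 + 0 = -4)
W(G) = 2*G/(-8 + G) (W(G) = (2*G)/(-8 + G) = 2*G/(-8 + G))
y(J, V) = -V
o(w) = -4/(-6/5 + w) (o(w) = -4/(w + 2*3/(-8 + 3)) = -4/(w + 2*3/(-5)) = -4/(w + 2*3*(-⅕)) = -4/(w - 6/5) = -4/(-6/5 + w))
(o(67) + y(-173, -144))*(18901 + 41954) = (-20/(-6 + 5*67) - 1*(-144))*(18901 + 41954) = (-20/(-6 + 335) + 144)*60855 = (-20/329 + 144)*60855 = (47356/329)*60855 = 2881849380/329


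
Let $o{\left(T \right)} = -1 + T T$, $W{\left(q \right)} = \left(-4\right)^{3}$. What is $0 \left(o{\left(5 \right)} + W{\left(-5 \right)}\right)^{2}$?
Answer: $0$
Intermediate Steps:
$W{\left(q \right)} = -64$
$o{\left(T \right)} = -1 + T^{2}$
$0 \left(o{\left(5 \right)} + W{\left(-5 \right)}\right)^{2} = 0 \left(\left(-1 + 5^{2}\right) - 64\right)^{2} = 0 \left(\left(-1 + 25\right) - 64\right)^{2} = 0 \left(24 - 64\right)^{2} = 0 \left(-40\right)^{2} = 0 \cdot 1600 = 0$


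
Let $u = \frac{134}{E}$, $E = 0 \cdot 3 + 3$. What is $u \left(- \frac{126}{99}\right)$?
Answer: $- \frac{1876}{33} \approx -56.849$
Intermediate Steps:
$E = 3$ ($E = 0 + 3 = 3$)
$u = \frac{134}{3} \approx 44.667$
$u \left(- \frac{126}{99}\right) = \frac{134 \left(- \frac{126}{99}\right)}{3} = \frac{134 \left(\left(-126\right) \frac{1}{99}\right)}{3} = \frac{134}{3} \left(- \frac{14}{11}\right) = - \frac{1876}{33}$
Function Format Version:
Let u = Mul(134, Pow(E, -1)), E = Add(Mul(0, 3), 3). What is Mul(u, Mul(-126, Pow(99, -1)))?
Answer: Rational(-1876, 33) ≈ -56.849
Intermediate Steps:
E = 3 (E = Add(0, 3) = 3)
u = Rational(134, 3) (u = Mul(134, Pow(3, -1)) = Mul(134, Rational(1, 3)) = Rational(134, 3) ≈ 44.667)
Mul(u, Mul(-126, Pow(99, -1))) = Mul(Rational(134, 3), Mul(-126, Pow(99, -1))) = Mul(Rational(134, 3), Mul(-126, Rational(1, 99))) = Mul(Rational(134, 3), Rational(-14, 11)) = Rational(-1876, 33)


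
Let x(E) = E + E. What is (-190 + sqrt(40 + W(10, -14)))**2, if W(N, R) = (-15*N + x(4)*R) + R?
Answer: 35864 - 760*I*sqrt(59) ≈ 35864.0 - 5837.7*I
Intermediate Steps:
x(E) = 2*E
W(N, R) = -15*N + 9*R (W(N, R) = (-15*N + (2*4)*R) + R = (-15*N + 8*R) + R = -15*N + 9*R)
(-190 + sqrt(40 + W(10, -14)))**2 = (-190 + sqrt(40 + (-15*10 + 9*(-14))))**2 = (-190 + sqrt(40 + (-150 - 126)))**2 = (-190 + sqrt(40 - 276))**2 = (-190 + sqrt(-236))**2 = (-190 + 2*I*sqrt(59))**2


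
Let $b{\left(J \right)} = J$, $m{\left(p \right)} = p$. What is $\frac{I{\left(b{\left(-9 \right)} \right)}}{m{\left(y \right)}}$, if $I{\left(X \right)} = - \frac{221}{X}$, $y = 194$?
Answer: $\frac{221}{1746} \approx 0.12657$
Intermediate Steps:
$\frac{I{\left(b{\left(-9 \right)} \right)}}{m{\left(y \right)}} = \frac{\left(-221\right) \frac{1}{-9}}{194} = \left(-221\right) \left(- \frac{1}{9}\right) \frac{1}{194} = \frac{221}{9} \cdot \frac{1}{194} = \frac{221}{1746}$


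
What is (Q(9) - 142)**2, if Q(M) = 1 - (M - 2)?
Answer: 21904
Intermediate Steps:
Q(M) = 3 - M (Q(M) = 1 - (-2 + M) = 1 + (2 - M) = 3 - M)
(Q(9) - 142)**2 = ((3 - 1*9) - 142)**2 = ((3 - 9) - 142)**2 = (-6 - 142)**2 = (-148)**2 = 21904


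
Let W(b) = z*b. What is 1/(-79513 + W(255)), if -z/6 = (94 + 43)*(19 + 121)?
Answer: -1/29424913 ≈ -3.3985e-8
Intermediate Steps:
z = -115080 (z = -6*(94 + 43)*(19 + 121) = -822*140 = -6*19180 = -115080)
W(b) = -115080*b
1/(-79513 + W(255)) = 1/(-79513 - 115080*255) = 1/(-79513 - 29345400) = 1/(-29424913) = -1/29424913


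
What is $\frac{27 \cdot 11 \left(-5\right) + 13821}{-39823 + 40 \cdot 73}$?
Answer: $- \frac{4112}{12301} \approx -0.33428$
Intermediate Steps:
$\frac{27 \cdot 11 \left(-5\right) + 13821}{-39823 + 40 \cdot 73} = \frac{297 \left(-5\right) + 13821}{-39823 + 2920} = \frac{-1485 + 13821}{-36903} = 12336 \left(- \frac{1}{36903}\right) = - \frac{4112}{12301}$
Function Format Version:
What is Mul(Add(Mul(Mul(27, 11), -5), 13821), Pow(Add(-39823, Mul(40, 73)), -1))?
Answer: Rational(-4112, 12301) ≈ -0.33428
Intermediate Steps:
Mul(Add(Mul(Mul(27, 11), -5), 13821), Pow(Add(-39823, Mul(40, 73)), -1)) = Mul(Add(Mul(297, -5), 13821), Pow(Add(-39823, 2920), -1)) = Mul(Add(-1485, 13821), Pow(-36903, -1)) = Mul(12336, Rational(-1, 36903)) = Rational(-4112, 12301)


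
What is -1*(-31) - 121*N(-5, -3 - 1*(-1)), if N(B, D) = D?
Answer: 273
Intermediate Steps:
-1*(-31) - 121*N(-5, -3 - 1*(-1)) = -1*(-31) - 121*(-3 - 1*(-1)) = 31 - 121*(-3 + 1) = 31 - 121*(-2) = 31 + 242 = 273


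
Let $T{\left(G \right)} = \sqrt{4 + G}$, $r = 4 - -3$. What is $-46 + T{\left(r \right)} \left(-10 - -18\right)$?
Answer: $-46 + 8 \sqrt{11} \approx -19.467$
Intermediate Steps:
$r = 7$ ($r = 4 + 3 = 7$)
$-46 + T{\left(r \right)} \left(-10 - -18\right) = -46 + \sqrt{4 + 7} \left(-10 - -18\right) = -46 + \sqrt{11} \left(-10 + 18\right) = -46 + \sqrt{11} \cdot 8 = -46 + 8 \sqrt{11}$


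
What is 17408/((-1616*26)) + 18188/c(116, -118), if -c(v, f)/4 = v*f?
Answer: -1476061/17972344 ≈ -0.082130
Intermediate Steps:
c(v, f) = -4*f*v (c(v, f) = -4*v*f = -4*f*v)
17408/((-1616*26)) + 18188/c(116, -118) = 17408/((-1616*26)) + 18188/((-4*(-118)*116)) = 17408/(-42016) + 18188/54752 = 17408*(-1/42016) + 18188*(1/54752) = -544/1313 + 4547/13688 = -1476061/17972344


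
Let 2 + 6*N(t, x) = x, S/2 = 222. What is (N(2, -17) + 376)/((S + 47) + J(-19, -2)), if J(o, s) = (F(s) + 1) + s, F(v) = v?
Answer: 2237/2928 ≈ 0.76400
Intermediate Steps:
S = 444 (S = 2*222 = 444)
N(t, x) = -⅓ + x/6
J(o, s) = 1 + 2*s (J(o, s) = (s + 1) + s = (1 + s) + s = 1 + 2*s)
(N(2, -17) + 376)/((S + 47) + J(-19, -2)) = ((-⅓ + (⅙)*(-17)) + 376)/((444 + 47) + (1 + 2*(-2))) = ((-⅓ - 17/6) + 376)/(491 + (1 - 4)) = (-19/6 + 376)/(491 - 3) = (2237/6)/488 = (2237/6)*(1/488) = 2237/2928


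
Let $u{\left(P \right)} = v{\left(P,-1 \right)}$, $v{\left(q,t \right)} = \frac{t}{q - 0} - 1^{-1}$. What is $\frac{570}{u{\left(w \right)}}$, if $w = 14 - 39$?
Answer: $- \frac{2375}{4} \approx -593.75$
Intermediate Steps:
$w = -25$
$v{\left(q,t \right)} = -1 + \frac{t}{q}$ ($v{\left(q,t \right)} = \frac{t}{q + 0} - 1 = \frac{t}{q} - 1 = -1 + \frac{t}{q}$)
$u{\left(P \right)} = \frac{-1 - P}{P}$
$\frac{570}{u{\left(w \right)}} = \frac{570}{\frac{1}{-25} \left(-1 - -25\right)} = \frac{570}{\left(- \frac{1}{25}\right) \left(-1 + 25\right)} = \frac{570}{\left(- \frac{1}{25}\right) 24} = \frac{570}{- \frac{24}{25}} = 570 \left(- \frac{25}{24}\right) = - \frac{2375}{4}$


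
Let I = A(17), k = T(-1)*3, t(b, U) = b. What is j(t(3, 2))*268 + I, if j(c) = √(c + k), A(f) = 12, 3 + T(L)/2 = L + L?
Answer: 12 + 804*I*√3 ≈ 12.0 + 1392.6*I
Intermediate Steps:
T(L) = -6 + 4*L (T(L) = -6 + 2*(L + L) = -6 + 2*(2*L) = -6 + 4*L)
k = -30 (k = (-6 + 4*(-1))*3 = (-6 - 4)*3 = -10*3 = -30)
I = 12
j(c) = √(-30 + c) (j(c) = √(c - 30) = √(-30 + c))
j(t(3, 2))*268 + I = √(-30 + 3)*268 + 12 = √(-27)*268 + 12 = (3*I*√3)*268 + 12 = 804*I*√3 + 12 = 12 + 804*I*√3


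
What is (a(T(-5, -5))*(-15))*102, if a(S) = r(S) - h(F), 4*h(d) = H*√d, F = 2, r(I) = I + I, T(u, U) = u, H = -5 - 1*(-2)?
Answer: 15300 - 2295*√2/2 ≈ 13677.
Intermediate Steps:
H = -3 (H = -5 + 2 = -3)
r(I) = 2*I
h(d) = -3*√d/4 (h(d) = (-3*√d)/4 = -3*√d/4)
a(S) = 2*S + 3*√2/4 (a(S) = 2*S - (-3)*√2/4 = 2*S + 3*√2/4)
(a(T(-5, -5))*(-15))*102 = ((2*(-5) + 3*√2/4)*(-15))*102 = ((-10 + 3*√2/4)*(-15))*102 = (150 - 45*√2/4)*102 = 15300 - 2295*√2/2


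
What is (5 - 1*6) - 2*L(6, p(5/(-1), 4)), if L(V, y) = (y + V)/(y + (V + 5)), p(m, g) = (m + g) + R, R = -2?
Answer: -7/4 ≈ -1.7500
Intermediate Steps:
p(m, g) = -2 + g + m (p(m, g) = (m + g) - 2 = (g + m) - 2 = -2 + g + m)
L(V, y) = (V + y)/(5 + V + y) (L(V, y) = (V + y)/(y + (5 + V)) = (V + y)/(5 + V + y))
(5 - 1*6) - 2*L(6, p(5/(-1), 4)) = (5 - 1*6) - 2*(6 + (-2 + 4 + 5/(-1)))/(5 + 6 + (-2 + 4 + 5/(-1))) = (5 - 6) - 2*(6 + (-2 + 4 + 5*(-1)))/(5 + 6 + (-2 + 4 + 5*(-1))) = -1 - 2*(6 + (-2 + 4 - 5))/(5 + 6 + (-2 + 4 - 5)) = -1 - 2*(6 - 3)/(5 + 6 - 3) = -1 - 2*3/8 = -1 - ¾ = -7/4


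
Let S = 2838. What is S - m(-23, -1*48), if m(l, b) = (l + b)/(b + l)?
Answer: 2837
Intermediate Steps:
m(l, b) = 1 (m(l, b) = (b + l)/(b + l) = 1)
S - m(-23, -1*48) = 2838 - 1*1 = 2838 - 1 = 2837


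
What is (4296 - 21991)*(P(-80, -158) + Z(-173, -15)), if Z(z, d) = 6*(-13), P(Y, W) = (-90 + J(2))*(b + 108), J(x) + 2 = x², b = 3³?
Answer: 211596810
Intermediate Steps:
b = 27
J(x) = -2 + x²
P(Y, W) = -11880 (P(Y, W) = (-90 + (-2 + 2²))*(27 + 108) = (-90 + (-2 + 4))*135 = (-90 + 2)*135 = -88*135 = -11880)
Z(z, d) = -78
(4296 - 21991)*(P(-80, -158) + Z(-173, -15)) = (4296 - 21991)*(-11880 - 78) = -17695*(-11958) = 211596810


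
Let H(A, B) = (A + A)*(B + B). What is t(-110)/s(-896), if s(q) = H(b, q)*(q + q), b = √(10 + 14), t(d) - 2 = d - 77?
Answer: -185*√6/77070336 ≈ -5.8798e-6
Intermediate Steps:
t(d) = -75 + d (t(d) = 2 + (d - 77) = 2 + (-77 + d) = -75 + d)
b = 2*√6 (b = √24 = 2*√6 ≈ 4.8990)
H(A, B) = 4*A*B (H(A, B) = (2*A)*(2*B) = 4*A*B)
s(q) = 16*√6*q² (s(q) = (4*(2*√6)*q)*(q + q) = (8*q*√6)*(2*q) = 16*√6*q²)
t(-110)/s(-896) = (-75 - 110)/((16*√6*(-896)²)) = -185*√6/77070336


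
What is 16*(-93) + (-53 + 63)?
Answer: -1478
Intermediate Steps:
16*(-93) + (-53 + 63) = -1488 + 10 = -1478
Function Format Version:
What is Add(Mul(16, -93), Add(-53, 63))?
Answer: -1478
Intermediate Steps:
Add(Mul(16, -93), Add(-53, 63)) = Add(-1488, 10) = -1478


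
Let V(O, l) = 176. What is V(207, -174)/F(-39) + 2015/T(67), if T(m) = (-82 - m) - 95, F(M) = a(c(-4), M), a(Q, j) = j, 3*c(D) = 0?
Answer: -121529/9516 ≈ -12.771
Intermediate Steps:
c(D) = 0 (c(D) = (1/3)*0 = 0)
F(M) = M
T(m) = -177 - m
V(207, -174)/F(-39) + 2015/T(67) = 176/(-39) + 2015/(-177 - 1*67) = 176*(-1/39) + 2015/(-177 - 67) = -176/39 + 2015/(-244) = -176/39 + 2015*(-1/244) = -176/39 - 2015/244 = -121529/9516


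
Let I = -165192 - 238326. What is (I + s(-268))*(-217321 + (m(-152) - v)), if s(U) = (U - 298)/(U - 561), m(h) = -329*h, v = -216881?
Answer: -16581281950208/829 ≈ -2.0002e+10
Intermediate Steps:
s(U) = (-298 + U)/(-561 + U)
I = -403518
(I + s(-268))*(-217321 + (m(-152) - v)) = (-403518 + (-298 - 268)/(-561 - 268))*(-217321 + (-329*(-152) - 1*(-216881))) = (-403518 - 566/(-829))*(-217321 + (50008 + 216881)) = (-403518 - 1/829*(-566))*(-217321 + 266889) = (-403518 + 566/829)*49568 = -334515856/829*49568 = -16581281950208/829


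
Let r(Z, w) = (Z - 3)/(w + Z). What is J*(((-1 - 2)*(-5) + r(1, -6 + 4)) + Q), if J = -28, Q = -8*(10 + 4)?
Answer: 2660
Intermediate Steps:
r(Z, w) = (-3 + Z)/(Z + w)
Q = -112 (Q = -8*14 = -112)
J*(((-1 - 2)*(-5) + r(1, -6 + 4)) + Q) = -28*(((-1 - 2)*(-5) + (-3 + 1)/(1 + (-6 + 4))) - 112) = -28*((-3*(-5) - 2/(1 - 2)) - 112) = -28*((15 - 2/(-1)) - 112) = -28*((15 - 1*(-2)) - 112) = -28*((15 + 2) - 112) = -28*(17 - 112) = -28*(-95) = 2660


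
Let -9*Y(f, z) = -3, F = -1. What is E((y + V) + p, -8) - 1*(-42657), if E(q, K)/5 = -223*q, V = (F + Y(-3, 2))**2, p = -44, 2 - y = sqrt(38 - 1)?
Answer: 800923/9 + 1115*sqrt(37) ≈ 95774.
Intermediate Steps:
Y(f, z) = 1/3 (Y(f, z) = -1/9*(-3) = 1/3)
y = 2 - sqrt(37) (y = 2 - sqrt(38 - 1) = 2 - sqrt(37) ≈ -4.0828)
V = 4/9 (V = (-1 + 1/3)**2 = (-2/3)**2 = 4/9 ≈ 0.44444)
E(q, K) = -1115*q (E(q, K) = 5*(-223*q) = -1115*q)
E((y + V) + p, -8) - 1*(-42657) = -1115*(((2 - sqrt(37)) + 4/9) - 44) - 1*(-42657) = -1115*((22/9 - sqrt(37)) - 44) + 42657 = -1115*(-374/9 - sqrt(37)) + 42657 = (417010/9 + 1115*sqrt(37)) + 42657 = 800923/9 + 1115*sqrt(37)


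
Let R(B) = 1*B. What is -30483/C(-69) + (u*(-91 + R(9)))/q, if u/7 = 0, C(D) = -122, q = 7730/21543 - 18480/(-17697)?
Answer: 30483/122 ≈ 249.86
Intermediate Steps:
R(B) = B
q = 178304150/127082157 (q = 7730*(1/21543) - 18480*(-1/17697) = 7730/21543 + 6160/5899 = 178304150/127082157 ≈ 1.4031)
u = 0 (u = 7*0 = 0)
-30483/C(-69) + (u*(-91 + R(9)))/q = -30483/(-122) + (0*(-91 + 9))/(178304150/127082157) = -30483*(-1/122) + (0*(-82))*(127082157/178304150) = 30483/122 + 0*(127082157/178304150) = 30483/122 + 0 = 30483/122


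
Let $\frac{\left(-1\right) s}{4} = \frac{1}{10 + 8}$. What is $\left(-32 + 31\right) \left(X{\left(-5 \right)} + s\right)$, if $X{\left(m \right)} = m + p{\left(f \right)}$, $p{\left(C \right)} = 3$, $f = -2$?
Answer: $\frac{20}{9} \approx 2.2222$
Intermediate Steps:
$s = - \frac{2}{9}$ ($s = - \frac{4}{10 + 8} = - \frac{4}{18} = \left(-4\right) \frac{1}{18} = - \frac{2}{9} \approx -0.22222$)
$X{\left(m \right)} = 3 + m$ ($X{\left(m \right)} = m + 3 = 3 + m$)
$\left(-32 + 31\right) \left(X{\left(-5 \right)} + s\right) = \left(-32 + 31\right) \left(\left(3 - 5\right) - \frac{2}{9}\right) = - (-2 - \frac{2}{9}) = \left(-1\right) \left(- \frac{20}{9}\right) = \frac{20}{9}$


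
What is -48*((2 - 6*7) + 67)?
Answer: -1296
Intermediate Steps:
-48*((2 - 6*7) + 67) = -48*((2 - 42) + 67) = -48*(-40 + 67) = -48*27 = -1296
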